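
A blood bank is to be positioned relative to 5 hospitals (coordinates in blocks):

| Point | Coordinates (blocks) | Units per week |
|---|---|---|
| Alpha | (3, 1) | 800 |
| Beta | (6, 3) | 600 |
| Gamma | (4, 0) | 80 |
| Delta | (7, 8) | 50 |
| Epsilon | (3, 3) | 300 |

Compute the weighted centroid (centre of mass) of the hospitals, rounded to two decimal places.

(4.14, 2.13)

The minimiser of Σwᵢ‖p−pᵢ‖² is the weighted centroid p* = (Σwᵢpᵢ)/(Σwᵢ).
Σwᵢ = 1830.
Σwᵢxᵢ = 800·3 + 600·6 + 80·4 + 50·7 + 300·3 = 7570.
Σwᵢyᵢ = 800·1 + 600·3 + 80·0 + 50·8 + 300·3 = 3900.
x* = 7570/1830 = 4.14, y* = 3900/1830 = 2.13.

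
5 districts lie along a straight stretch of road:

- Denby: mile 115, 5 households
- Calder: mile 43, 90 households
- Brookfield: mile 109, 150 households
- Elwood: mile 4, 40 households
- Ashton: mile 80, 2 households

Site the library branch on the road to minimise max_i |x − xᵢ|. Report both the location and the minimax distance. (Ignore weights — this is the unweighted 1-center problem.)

location 59.5, max distance 55.5

The 1-center on a line is the midpoint of the two extreme points: leftmost at 4, rightmost at 115.
Optimal location = (4 + 115)/2 = 59.5; maximum distance = (115 − 4)/2 = 55.5.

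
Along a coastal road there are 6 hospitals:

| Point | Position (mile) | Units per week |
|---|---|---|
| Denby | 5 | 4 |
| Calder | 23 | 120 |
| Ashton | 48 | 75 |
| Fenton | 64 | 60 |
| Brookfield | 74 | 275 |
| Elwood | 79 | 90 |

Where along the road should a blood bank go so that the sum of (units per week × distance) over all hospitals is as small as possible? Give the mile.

x = 74

For a sum of weighted absolute distances on a line, the optimum is the weighted median (not the mean). Total weight W = 624; half-weight = 312.
Sort by position and accumulate weight:
  mile 5 (Denby, w=4) → cum 4
  mile 23 (Calder, w=120) → cum 124
  mile 48 (Ashton, w=75) → cum 199
  mile 64 (Fenton, w=60) → cum 259
  mile 74 (Brookfield, w=275) → cum 534  ≥ 312 → median here
  mile 79 (Elwood, w=90) → cum 624
Optimal location: mile 74.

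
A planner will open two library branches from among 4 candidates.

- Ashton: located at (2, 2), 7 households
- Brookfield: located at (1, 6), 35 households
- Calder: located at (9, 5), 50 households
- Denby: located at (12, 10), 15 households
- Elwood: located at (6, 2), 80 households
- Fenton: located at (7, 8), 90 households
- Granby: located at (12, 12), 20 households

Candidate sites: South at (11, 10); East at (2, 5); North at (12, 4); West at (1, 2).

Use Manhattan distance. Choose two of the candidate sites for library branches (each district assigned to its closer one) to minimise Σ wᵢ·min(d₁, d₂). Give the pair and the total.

{South, West}, total 1512

Evaluate every pair (each demand assigned to the nearer of the two):
  {South, West}: total = 1512
  {South, East}: total = 1616
  {North, West}: total = 1807
  {East, North}: total = 1821
  {South, North}: total = 1994
  {East, West}: total = 2112
Best pair: {South, West} with total 1512.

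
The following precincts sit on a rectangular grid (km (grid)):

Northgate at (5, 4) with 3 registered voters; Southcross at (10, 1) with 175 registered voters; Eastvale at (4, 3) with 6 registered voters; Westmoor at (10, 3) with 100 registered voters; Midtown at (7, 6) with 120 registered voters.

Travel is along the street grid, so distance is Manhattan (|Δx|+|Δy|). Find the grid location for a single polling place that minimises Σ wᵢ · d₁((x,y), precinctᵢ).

Manhattan distance separates: Σwᵢ(|x−xᵢ|+|y−yᵢ|) = Σwᵢ|x−xᵢ| + Σwᵢ|y−yᵢ|, so x and y are optimised independently as 1-D weighted medians.
Total weight W = 404; half = 202.
x-coordinate, sorted with cumulative weight:
  x=4 (Eastvale, w=6) cum 6
  x=5 (Northgate, w=3) cum 9
  x=7 (Midtown, w=120) cum 129
  x=10 (Southcross, w=175) cum 304  ← median
  x=10 (Westmoor, w=100) cum 404
⇒ x* = 10
y-coordinate, sorted with cumulative weight:
  y=1 (Southcross, w=175) cum 175
  y=3 (Eastvale, w=6) cum 181
  y=3 (Westmoor, w=100) cum 281  ← median
  y=4 (Northgate, w=3) cum 284
  y=6 (Midtown, w=120) cum 404
⇒ y* = 3

(10, 3)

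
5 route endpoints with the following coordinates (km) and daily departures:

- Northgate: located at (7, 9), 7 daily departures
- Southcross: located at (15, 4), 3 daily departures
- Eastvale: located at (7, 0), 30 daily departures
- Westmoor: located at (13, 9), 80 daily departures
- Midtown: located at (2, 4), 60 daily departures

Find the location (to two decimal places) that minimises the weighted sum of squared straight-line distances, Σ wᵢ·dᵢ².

(8.13, 5.75)

The minimiser of Σwᵢ‖p−pᵢ‖² is the weighted centroid p* = (Σwᵢpᵢ)/(Σwᵢ).
Σwᵢ = 180.
Σwᵢxᵢ = 7·7 + 3·15 + 30·7 + 80·13 + 60·2 = 1464.
Σwᵢyᵢ = 7·9 + 3·4 + 30·0 + 80·9 + 60·4 = 1035.
x* = 1464/180 = 8.13, y* = 1035/180 = 5.75.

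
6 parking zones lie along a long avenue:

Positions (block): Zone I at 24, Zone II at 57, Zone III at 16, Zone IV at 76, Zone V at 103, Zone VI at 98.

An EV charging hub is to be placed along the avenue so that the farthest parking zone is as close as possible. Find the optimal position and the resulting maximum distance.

The 1-center on a line is the midpoint of the two extreme points: leftmost at 16, rightmost at 103.
Optimal location = (16 + 103)/2 = 59.5; maximum distance = (103 − 16)/2 = 43.5.

location 59.5, max distance 43.5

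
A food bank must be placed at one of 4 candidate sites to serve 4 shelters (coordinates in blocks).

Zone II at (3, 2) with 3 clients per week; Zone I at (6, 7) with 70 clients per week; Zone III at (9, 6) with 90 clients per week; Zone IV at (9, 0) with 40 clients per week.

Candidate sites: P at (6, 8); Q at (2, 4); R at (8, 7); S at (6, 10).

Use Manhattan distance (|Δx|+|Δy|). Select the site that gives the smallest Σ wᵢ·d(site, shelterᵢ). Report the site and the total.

Total weighted distance at each candidate:
  P (6, 8): total = 987
  Q (2, 4): total = 1749
  R (8, 7): total = 670
  S (6, 10): total = 1393
Minimum is at R with total 670 blocks.

R, total 670 blocks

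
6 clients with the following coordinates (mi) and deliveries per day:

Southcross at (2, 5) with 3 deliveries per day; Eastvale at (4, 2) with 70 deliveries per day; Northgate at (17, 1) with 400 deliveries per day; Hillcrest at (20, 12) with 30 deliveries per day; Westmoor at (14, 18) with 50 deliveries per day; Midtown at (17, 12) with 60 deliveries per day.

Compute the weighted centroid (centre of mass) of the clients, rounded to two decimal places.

(15.34, 4.14)

The minimiser of Σwᵢ‖p−pᵢ‖² is the weighted centroid p* = (Σwᵢpᵢ)/(Σwᵢ).
Σwᵢ = 613.
Σwᵢxᵢ = 3·2 + 70·4 + 400·17 + 30·20 + 50·14 + 60·17 = 9406.
Σwᵢyᵢ = 3·5 + 70·2 + 400·1 + 30·12 + 50·18 + 60·12 = 2535.
x* = 9406/613 = 15.34, y* = 2535/613 = 4.14.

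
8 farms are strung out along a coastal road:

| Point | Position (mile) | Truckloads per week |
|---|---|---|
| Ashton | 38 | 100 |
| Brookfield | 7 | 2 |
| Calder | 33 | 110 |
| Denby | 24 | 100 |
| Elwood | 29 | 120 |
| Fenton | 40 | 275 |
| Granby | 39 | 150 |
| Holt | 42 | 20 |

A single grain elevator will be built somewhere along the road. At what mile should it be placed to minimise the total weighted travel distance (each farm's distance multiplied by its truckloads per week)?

For a sum of weighted absolute distances on a line, the optimum is the weighted median (not the mean). Total weight W = 877; half-weight = 438.5.
Sort by position and accumulate weight:
  mile 7 (Brookfield, w=2) → cum 2
  mile 24 (Denby, w=100) → cum 102
  mile 29 (Elwood, w=120) → cum 222
  mile 33 (Calder, w=110) → cum 332
  mile 38 (Ashton, w=100) → cum 432
  mile 39 (Granby, w=150) → cum 582  ≥ 438.5 → median here
  mile 40 (Fenton, w=275) → cum 857
  mile 42 (Holt, w=20) → cum 877
Optimal location: mile 39.

x = 39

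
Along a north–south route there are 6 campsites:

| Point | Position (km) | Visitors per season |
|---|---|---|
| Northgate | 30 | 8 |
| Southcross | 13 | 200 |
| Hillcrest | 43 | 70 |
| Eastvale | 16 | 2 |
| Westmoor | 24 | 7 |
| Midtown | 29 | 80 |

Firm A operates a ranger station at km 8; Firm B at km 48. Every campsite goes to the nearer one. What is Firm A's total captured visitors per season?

209

The indifferent point is the midpoint (8+48)/2 = 28; campsites left of it (closer to Firm A at 8) go to Firm A, those right go to Firm B.
  Southcross at 13 (w=200) → Firm A
  Eastvale at 16 (w=2) → Firm A
  Westmoor at 24 (w=7) → Firm A
  Midtown at 29 (w=80) → Firm B
  Northgate at 30 (w=8) → Firm B
  Hillcrest at 43 (w=70) → Firm B
Firm A captures 209; Firm B captures 158.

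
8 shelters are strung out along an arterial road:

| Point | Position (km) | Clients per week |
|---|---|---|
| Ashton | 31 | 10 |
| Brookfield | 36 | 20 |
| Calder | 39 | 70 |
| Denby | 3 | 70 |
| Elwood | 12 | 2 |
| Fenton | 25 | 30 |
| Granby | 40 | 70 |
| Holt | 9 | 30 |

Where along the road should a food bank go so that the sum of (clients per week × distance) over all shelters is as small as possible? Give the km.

x = 36

For a sum of weighted absolute distances on a line, the optimum is the weighted median (not the mean). Total weight W = 302; half-weight = 151.
Sort by position and accumulate weight:
  km 3 (Denby, w=70) → cum 70
  km 9 (Holt, w=30) → cum 100
  km 12 (Elwood, w=2) → cum 102
  km 25 (Fenton, w=30) → cum 132
  km 31 (Ashton, w=10) → cum 142
  km 36 (Brookfield, w=20) → cum 162  ≥ 151 → median here
  km 39 (Calder, w=70) → cum 232
  km 40 (Granby, w=70) → cum 302
Optimal location: km 36.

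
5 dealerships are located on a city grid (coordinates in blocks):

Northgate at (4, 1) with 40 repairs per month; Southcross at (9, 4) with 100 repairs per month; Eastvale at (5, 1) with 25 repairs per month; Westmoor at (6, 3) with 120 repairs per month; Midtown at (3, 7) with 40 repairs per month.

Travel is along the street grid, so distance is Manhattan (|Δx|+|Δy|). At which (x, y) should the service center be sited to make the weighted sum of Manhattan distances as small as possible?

Manhattan distance separates: Σwᵢ(|x−xᵢ|+|y−yᵢ|) = Σwᵢ|x−xᵢ| + Σwᵢ|y−yᵢ|, so x and y are optimised independently as 1-D weighted medians.
Total weight W = 325; half = 162.5.
x-coordinate, sorted with cumulative weight:
  x=3 (Midtown, w=40) cum 40
  x=4 (Northgate, w=40) cum 80
  x=5 (Eastvale, w=25) cum 105
  x=6 (Westmoor, w=120) cum 225  ← median
  x=9 (Southcross, w=100) cum 325
⇒ x* = 6
y-coordinate, sorted with cumulative weight:
  y=1 (Northgate, w=40) cum 40
  y=1 (Eastvale, w=25) cum 65
  y=3 (Westmoor, w=120) cum 185  ← median
  y=4 (Southcross, w=100) cum 285
  y=7 (Midtown, w=40) cum 325
⇒ y* = 3

(6, 3)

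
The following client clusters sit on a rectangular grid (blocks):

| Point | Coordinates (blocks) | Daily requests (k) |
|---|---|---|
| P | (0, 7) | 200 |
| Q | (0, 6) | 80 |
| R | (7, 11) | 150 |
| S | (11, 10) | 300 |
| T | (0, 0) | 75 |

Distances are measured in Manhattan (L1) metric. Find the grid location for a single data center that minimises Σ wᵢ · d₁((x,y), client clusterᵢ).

(7, 10)

Manhattan distance separates: Σwᵢ(|x−xᵢ|+|y−yᵢ|) = Σwᵢ|x−xᵢ| + Σwᵢ|y−yᵢ|, so x and y are optimised independently as 1-D weighted medians.
Total weight W = 805; half = 402.5.
x-coordinate, sorted with cumulative weight:
  x=0 (P, w=200) cum 200
  x=0 (Q, w=80) cum 280
  x=0 (T, w=75) cum 355
  x=7 (R, w=150) cum 505  ← median
  x=11 (S, w=300) cum 805
⇒ x* = 7
y-coordinate, sorted with cumulative weight:
  y=0 (T, w=75) cum 75
  y=6 (Q, w=80) cum 155
  y=7 (P, w=200) cum 355
  y=10 (S, w=300) cum 655  ← median
  y=11 (R, w=150) cum 805
⇒ y* = 10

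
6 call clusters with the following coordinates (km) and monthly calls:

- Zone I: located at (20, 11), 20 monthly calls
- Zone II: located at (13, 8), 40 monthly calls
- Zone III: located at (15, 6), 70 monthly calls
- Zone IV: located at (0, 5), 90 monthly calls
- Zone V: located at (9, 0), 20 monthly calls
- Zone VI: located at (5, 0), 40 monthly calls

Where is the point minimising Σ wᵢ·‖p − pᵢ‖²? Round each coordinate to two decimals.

(8.39, 5.04)

The minimiser of Σwᵢ‖p−pᵢ‖² is the weighted centroid p* = (Σwᵢpᵢ)/(Σwᵢ).
Σwᵢ = 280.
Σwᵢxᵢ = 20·20 + 40·13 + 70·15 + 90·0 + 20·9 + 40·5 = 2350.
Σwᵢyᵢ = 20·11 + 40·8 + 70·6 + 90·5 + 20·0 + 40·0 = 1410.
x* = 2350/280 = 8.39, y* = 1410/280 = 5.04.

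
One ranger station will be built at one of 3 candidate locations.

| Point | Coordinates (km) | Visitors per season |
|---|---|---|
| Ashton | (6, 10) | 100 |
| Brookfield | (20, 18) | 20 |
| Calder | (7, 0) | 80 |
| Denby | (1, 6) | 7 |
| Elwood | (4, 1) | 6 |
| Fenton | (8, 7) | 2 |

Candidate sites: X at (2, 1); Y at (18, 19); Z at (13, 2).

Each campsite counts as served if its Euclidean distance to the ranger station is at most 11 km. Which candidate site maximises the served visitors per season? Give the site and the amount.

X, covering 195

Coverage radius r = 11 km; a point is covered iff (Δx)²+(Δy)² ≤ 11² = 121.
  X (2, 1): covers {Ashton, Calder, Denby, Elwood, Fenton} → 195
  Y (18, 19): covers {Brookfield} → 20
  Z (13, 2): covers {Ashton, Calder, Elwood, Fenton} → 188
Maximum coverage at X: 195 visitors per season.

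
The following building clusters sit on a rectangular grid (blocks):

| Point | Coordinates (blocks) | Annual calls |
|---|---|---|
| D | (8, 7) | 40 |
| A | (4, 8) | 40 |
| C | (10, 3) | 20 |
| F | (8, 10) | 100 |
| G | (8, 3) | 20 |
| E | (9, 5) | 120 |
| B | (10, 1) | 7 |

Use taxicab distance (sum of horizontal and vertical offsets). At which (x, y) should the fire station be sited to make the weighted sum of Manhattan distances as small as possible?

(8, 7)

Manhattan distance separates: Σwᵢ(|x−xᵢ|+|y−yᵢ|) = Σwᵢ|x−xᵢ| + Σwᵢ|y−yᵢ|, so x and y are optimised independently as 1-D weighted medians.
Total weight W = 347; half = 173.5.
x-coordinate, sorted with cumulative weight:
  x=4 (A, w=40) cum 40
  x=8 (D, w=40) cum 80
  x=8 (F, w=100) cum 180  ← median
  x=8 (G, w=20) cum 200
  x=9 (E, w=120) cum 320
  x=10 (C, w=20) cum 340
  x=10 (B, w=7) cum 347
⇒ x* = 8
y-coordinate, sorted with cumulative weight:
  y=1 (B, w=7) cum 7
  y=3 (C, w=20) cum 27
  y=3 (G, w=20) cum 47
  y=5 (E, w=120) cum 167
  y=7 (D, w=40) cum 207  ← median
  y=8 (A, w=40) cum 247
  y=10 (F, w=100) cum 347
⇒ y* = 7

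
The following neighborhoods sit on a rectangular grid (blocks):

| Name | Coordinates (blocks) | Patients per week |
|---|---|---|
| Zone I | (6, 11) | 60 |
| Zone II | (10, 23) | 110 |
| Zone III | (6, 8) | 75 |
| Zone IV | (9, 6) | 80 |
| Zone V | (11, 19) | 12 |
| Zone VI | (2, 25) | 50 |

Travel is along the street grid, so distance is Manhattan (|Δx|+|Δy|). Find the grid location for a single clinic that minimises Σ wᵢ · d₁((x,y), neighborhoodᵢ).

Manhattan distance separates: Σwᵢ(|x−xᵢ|+|y−yᵢ|) = Σwᵢ|x−xᵢ| + Σwᵢ|y−yᵢ|, so x and y are optimised independently as 1-D weighted medians.
Total weight W = 387; half = 193.5.
x-coordinate, sorted with cumulative weight:
  x=2 (Zone VI, w=50) cum 50
  x=6 (Zone I, w=60) cum 110
  x=6 (Zone III, w=75) cum 185
  x=9 (Zone IV, w=80) cum 265  ← median
  x=10 (Zone II, w=110) cum 375
  x=11 (Zone V, w=12) cum 387
⇒ x* = 9
y-coordinate, sorted with cumulative weight:
  y=6 (Zone IV, w=80) cum 80
  y=8 (Zone III, w=75) cum 155
  y=11 (Zone I, w=60) cum 215  ← median
  y=19 (Zone V, w=12) cum 227
  y=23 (Zone II, w=110) cum 337
  y=25 (Zone VI, w=50) cum 387
⇒ y* = 11

(9, 11)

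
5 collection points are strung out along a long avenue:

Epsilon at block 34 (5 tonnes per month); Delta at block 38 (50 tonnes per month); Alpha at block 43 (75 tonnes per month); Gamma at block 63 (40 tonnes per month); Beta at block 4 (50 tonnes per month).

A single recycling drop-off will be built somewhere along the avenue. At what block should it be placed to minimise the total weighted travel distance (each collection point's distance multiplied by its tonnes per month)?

x = 43

For a sum of weighted absolute distances on a line, the optimum is the weighted median (not the mean). Total weight W = 220; half-weight = 110.
Sort by position and accumulate weight:
  block 4 (Beta, w=50) → cum 50
  block 34 (Epsilon, w=5) → cum 55
  block 38 (Delta, w=50) → cum 105
  block 43 (Alpha, w=75) → cum 180  ≥ 110 → median here
  block 63 (Gamma, w=40) → cum 220
Optimal location: block 43.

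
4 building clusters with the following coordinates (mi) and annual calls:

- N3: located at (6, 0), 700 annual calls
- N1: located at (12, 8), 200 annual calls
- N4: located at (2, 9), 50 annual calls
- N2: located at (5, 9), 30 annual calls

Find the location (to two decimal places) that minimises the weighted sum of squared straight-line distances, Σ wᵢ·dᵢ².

The minimiser of Σwᵢ‖p−pᵢ‖² is the weighted centroid p* = (Σwᵢpᵢ)/(Σwᵢ).
Σwᵢ = 980.
Σwᵢxᵢ = 700·6 + 200·12 + 50·2 + 30·5 = 6850.
Σwᵢyᵢ = 700·0 + 200·8 + 50·9 + 30·9 = 2320.
x* = 6850/980 = 6.99, y* = 2320/980 = 2.37.

(6.99, 2.37)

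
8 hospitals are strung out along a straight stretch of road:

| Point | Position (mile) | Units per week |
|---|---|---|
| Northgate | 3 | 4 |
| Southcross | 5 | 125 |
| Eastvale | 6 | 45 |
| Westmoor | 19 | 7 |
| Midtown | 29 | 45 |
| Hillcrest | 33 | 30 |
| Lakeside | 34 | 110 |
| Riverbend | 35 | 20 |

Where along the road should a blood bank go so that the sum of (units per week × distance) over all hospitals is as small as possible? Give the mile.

For a sum of weighted absolute distances on a line, the optimum is the weighted median (not the mean). Total weight W = 386; half-weight = 193.
Sort by position and accumulate weight:
  mile 3 (Northgate, w=4) → cum 4
  mile 5 (Southcross, w=125) → cum 129
  mile 6 (Eastvale, w=45) → cum 174
  mile 19 (Westmoor, w=7) → cum 181
  mile 29 (Midtown, w=45) → cum 226  ≥ 193 → median here
  mile 33 (Hillcrest, w=30) → cum 256
  mile 34 (Lakeside, w=110) → cum 366
  mile 35 (Riverbend, w=20) → cum 386
Optimal location: mile 29.

x = 29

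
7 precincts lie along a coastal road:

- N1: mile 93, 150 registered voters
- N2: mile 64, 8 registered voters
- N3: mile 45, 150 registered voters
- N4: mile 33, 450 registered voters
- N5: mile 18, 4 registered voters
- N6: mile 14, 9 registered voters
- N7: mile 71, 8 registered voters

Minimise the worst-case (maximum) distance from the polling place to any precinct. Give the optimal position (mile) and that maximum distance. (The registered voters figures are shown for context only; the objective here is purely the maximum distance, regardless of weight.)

location 53.5, max distance 39.5

The 1-center on a line is the midpoint of the two extreme points: leftmost at 14, rightmost at 93.
Optimal location = (14 + 93)/2 = 53.5; maximum distance = (93 − 14)/2 = 39.5.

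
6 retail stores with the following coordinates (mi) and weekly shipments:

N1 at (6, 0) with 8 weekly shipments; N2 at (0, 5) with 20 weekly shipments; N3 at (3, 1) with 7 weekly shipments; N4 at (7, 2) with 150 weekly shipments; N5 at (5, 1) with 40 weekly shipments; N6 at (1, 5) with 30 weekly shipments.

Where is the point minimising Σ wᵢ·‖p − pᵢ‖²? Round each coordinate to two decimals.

The minimiser of Σwᵢ‖p−pᵢ‖² is the weighted centroid p* = (Σwᵢpᵢ)/(Σwᵢ).
Σwᵢ = 255.
Σwᵢxᵢ = 8·6 + 20·0 + 7·3 + 150·7 + 40·5 + 30·1 = 1349.
Σwᵢyᵢ = 8·0 + 20·5 + 7·1 + 150·2 + 40·1 + 30·5 = 597.
x* = 1349/255 = 5.29, y* = 597/255 = 2.34.

(5.29, 2.34)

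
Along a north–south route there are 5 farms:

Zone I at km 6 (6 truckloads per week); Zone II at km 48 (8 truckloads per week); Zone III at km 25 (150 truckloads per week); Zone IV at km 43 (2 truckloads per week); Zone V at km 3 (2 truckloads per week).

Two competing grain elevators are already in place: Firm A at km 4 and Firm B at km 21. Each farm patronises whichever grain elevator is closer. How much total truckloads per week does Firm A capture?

8

The indifferent point is the midpoint (4+21)/2 = 12.5; farms left of it (closer to Firm A at 4) go to Firm A, those right go to Firm B.
  Zone V at 3 (w=2) → Firm A
  Zone I at 6 (w=6) → Firm A
  Zone III at 25 (w=150) → Firm B
  Zone IV at 43 (w=2) → Firm B
  Zone II at 48 (w=8) → Firm B
Firm A captures 8; Firm B captures 160.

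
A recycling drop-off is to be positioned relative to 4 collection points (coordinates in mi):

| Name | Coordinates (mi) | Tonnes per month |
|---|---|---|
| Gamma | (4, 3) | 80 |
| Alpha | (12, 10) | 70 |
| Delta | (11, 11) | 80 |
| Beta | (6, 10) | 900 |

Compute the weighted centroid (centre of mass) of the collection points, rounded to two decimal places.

(6.58, 9.58)

The minimiser of Σwᵢ‖p−pᵢ‖² is the weighted centroid p* = (Σwᵢpᵢ)/(Σwᵢ).
Σwᵢ = 1130.
Σwᵢxᵢ = 80·4 + 70·12 + 80·11 + 900·6 = 7440.
Σwᵢyᵢ = 80·3 + 70·10 + 80·11 + 900·10 = 10820.
x* = 7440/1130 = 6.58, y* = 10820/1130 = 9.58.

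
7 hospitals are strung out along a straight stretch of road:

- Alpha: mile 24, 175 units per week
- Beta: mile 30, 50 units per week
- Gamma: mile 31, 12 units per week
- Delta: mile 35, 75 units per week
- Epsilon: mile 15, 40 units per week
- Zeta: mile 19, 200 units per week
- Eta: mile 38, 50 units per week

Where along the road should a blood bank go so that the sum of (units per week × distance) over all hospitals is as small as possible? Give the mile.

For a sum of weighted absolute distances on a line, the optimum is the weighted median (not the mean). Total weight W = 602; half-weight = 301.
Sort by position and accumulate weight:
  mile 15 (Epsilon, w=40) → cum 40
  mile 19 (Zeta, w=200) → cum 240
  mile 24 (Alpha, w=175) → cum 415  ≥ 301 → median here
  mile 30 (Beta, w=50) → cum 465
  mile 31 (Gamma, w=12) → cum 477
  mile 35 (Delta, w=75) → cum 552
  mile 38 (Eta, w=50) → cum 602
Optimal location: mile 24.

x = 24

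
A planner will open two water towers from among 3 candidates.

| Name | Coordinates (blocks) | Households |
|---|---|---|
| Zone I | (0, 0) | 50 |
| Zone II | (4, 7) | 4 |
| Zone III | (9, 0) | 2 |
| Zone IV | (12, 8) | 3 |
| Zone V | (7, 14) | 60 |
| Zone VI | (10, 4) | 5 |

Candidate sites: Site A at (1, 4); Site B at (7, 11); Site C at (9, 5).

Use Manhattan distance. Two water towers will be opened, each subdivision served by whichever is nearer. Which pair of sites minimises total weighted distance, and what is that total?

Evaluate every pair (each demand assigned to the nearer of the two):
  {Site A, Site B}: total = 547
  {Site B, Site C}: total = 946
  {Site A, Site C}: total = 972
Best pair: {Site A, Site B} with total 547.

{Site A, Site B}, total 547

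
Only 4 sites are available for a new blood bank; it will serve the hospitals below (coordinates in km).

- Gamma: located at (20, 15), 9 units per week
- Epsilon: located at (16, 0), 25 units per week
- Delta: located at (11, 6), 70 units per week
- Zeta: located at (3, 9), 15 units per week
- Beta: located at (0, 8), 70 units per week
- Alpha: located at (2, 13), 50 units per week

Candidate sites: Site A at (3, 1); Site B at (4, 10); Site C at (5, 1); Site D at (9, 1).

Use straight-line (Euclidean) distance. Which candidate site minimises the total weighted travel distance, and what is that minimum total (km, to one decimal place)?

Site B, total 1620.3 km

Total weighted distance at each candidate:
  Site A (3, 1): total = 2439.7
  Site B (4, 10): total = 1620.3
  Site C (5, 1): total = 2351.8
  Site D (9, 1): total = 2356.7
Minimum is at Site B with total 1620.3 km.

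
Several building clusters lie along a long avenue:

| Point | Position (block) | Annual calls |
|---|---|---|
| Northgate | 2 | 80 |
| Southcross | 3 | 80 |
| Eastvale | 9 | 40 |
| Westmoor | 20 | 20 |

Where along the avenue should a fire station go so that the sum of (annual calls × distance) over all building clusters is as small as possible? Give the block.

For a sum of weighted absolute distances on a line, the optimum is the weighted median (not the mean). Total weight W = 220; half-weight = 110.
Sort by position and accumulate weight:
  block 2 (Northgate, w=80) → cum 80
  block 3 (Southcross, w=80) → cum 160  ≥ 110 → median here
  block 9 (Eastvale, w=40) → cum 200
  block 20 (Westmoor, w=20) → cum 220
Optimal location: block 3.

x = 3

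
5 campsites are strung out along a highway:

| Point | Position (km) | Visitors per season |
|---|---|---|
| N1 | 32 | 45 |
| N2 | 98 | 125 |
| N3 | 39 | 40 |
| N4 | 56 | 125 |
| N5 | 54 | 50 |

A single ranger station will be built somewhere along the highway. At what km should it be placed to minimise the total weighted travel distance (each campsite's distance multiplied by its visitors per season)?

x = 56

For a sum of weighted absolute distances on a line, the optimum is the weighted median (not the mean). Total weight W = 385; half-weight = 192.5.
Sort by position and accumulate weight:
  km 32 (N1, w=45) → cum 45
  km 39 (N3, w=40) → cum 85
  km 54 (N5, w=50) → cum 135
  km 56 (N4, w=125) → cum 260  ≥ 192.5 → median here
  km 98 (N2, w=125) → cum 385
Optimal location: km 56.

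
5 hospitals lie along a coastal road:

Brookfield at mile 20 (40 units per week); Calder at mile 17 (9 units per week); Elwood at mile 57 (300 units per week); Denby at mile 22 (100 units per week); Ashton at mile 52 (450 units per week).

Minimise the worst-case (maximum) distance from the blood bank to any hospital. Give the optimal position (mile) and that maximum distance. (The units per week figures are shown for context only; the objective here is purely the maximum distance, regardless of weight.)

location 37, max distance 20

The 1-center on a line is the midpoint of the two extreme points: leftmost at 17, rightmost at 57.
Optimal location = (17 + 57)/2 = 37; maximum distance = (57 − 17)/2 = 20.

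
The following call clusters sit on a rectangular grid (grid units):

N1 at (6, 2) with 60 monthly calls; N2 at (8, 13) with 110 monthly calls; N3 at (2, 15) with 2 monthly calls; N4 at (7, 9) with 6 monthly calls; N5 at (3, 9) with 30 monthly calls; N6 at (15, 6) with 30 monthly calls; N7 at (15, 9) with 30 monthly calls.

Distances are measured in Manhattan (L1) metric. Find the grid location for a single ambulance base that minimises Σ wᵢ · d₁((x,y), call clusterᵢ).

Manhattan distance separates: Σwᵢ(|x−xᵢ|+|y−yᵢ|) = Σwᵢ|x−xᵢ| + Σwᵢ|y−yᵢ|, so x and y are optimised independently as 1-D weighted medians.
Total weight W = 268; half = 134.
x-coordinate, sorted with cumulative weight:
  x=2 (N3, w=2) cum 2
  x=3 (N5, w=30) cum 32
  x=6 (N1, w=60) cum 92
  x=7 (N4, w=6) cum 98
  x=8 (N2, w=110) cum 208  ← median
  x=15 (N6, w=30) cum 238
  x=15 (N7, w=30) cum 268
⇒ x* = 8
y-coordinate, sorted with cumulative weight:
  y=2 (N1, w=60) cum 60
  y=6 (N6, w=30) cum 90
  y=9 (N4, w=6) cum 96
  y=9 (N5, w=30) cum 126
  y=9 (N7, w=30) cum 156  ← median
  y=13 (N2, w=110) cum 266
  y=15 (N3, w=2) cum 268
⇒ y* = 9

(8, 9)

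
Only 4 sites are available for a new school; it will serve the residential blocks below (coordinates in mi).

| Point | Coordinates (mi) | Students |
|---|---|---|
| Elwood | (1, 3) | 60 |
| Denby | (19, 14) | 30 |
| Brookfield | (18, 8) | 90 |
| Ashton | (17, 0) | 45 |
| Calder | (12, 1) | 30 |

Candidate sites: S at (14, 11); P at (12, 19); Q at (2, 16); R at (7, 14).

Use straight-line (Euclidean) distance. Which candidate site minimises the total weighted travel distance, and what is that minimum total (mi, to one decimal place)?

S, total 2359.8 mi

Total weighted distance at each candidate:
  S (14, 11): total = 2359.8
  P (12, 19): total = 3974.9
  Q (2, 16): total = 4433.6
  R (7, 14): total = 3431.6
Minimum is at S with total 2359.8 mi.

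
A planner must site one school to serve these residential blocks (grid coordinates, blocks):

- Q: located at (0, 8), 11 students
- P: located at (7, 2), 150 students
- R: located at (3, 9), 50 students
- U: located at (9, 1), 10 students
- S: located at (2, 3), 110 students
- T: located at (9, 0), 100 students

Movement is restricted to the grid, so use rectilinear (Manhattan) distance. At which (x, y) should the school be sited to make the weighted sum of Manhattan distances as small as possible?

Manhattan distance separates: Σwᵢ(|x−xᵢ|+|y−yᵢ|) = Σwᵢ|x−xᵢ| + Σwᵢ|y−yᵢ|, so x and y are optimised independently as 1-D weighted medians.
Total weight W = 431; half = 215.5.
x-coordinate, sorted with cumulative weight:
  x=0 (Q, w=11) cum 11
  x=2 (S, w=110) cum 121
  x=3 (R, w=50) cum 171
  x=7 (P, w=150) cum 321  ← median
  x=9 (U, w=10) cum 331
  x=9 (T, w=100) cum 431
⇒ x* = 7
y-coordinate, sorted with cumulative weight:
  y=0 (T, w=100) cum 100
  y=1 (U, w=10) cum 110
  y=2 (P, w=150) cum 260  ← median
  y=3 (S, w=110) cum 370
  y=8 (Q, w=11) cum 381
  y=9 (R, w=50) cum 431
⇒ y* = 2

(7, 2)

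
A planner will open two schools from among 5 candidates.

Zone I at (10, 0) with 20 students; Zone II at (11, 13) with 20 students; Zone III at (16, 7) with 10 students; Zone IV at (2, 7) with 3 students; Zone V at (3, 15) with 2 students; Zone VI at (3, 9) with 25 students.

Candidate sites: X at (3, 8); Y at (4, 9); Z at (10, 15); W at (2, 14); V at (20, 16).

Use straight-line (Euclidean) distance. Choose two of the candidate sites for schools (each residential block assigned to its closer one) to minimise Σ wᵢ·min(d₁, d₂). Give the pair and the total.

{X, Z}, total 400.6

Evaluate every pair (each demand assigned to the nearer of the two):
  {X, Z}: total = 400.6
  {Y, Z}: total = 406.7
  {Y, V}: total = 521.7
  {Y, W}: total = 535.5
  {X, Y}: total = 536.9
  {X, V}: total = 543.0
  {X, W}: total = 556.2
  {Z, W}: total = 596.0
  {Z, V}: total = 721.6
  {W, V}: total = 753.4
Best pair: {X, Z} with total 400.6.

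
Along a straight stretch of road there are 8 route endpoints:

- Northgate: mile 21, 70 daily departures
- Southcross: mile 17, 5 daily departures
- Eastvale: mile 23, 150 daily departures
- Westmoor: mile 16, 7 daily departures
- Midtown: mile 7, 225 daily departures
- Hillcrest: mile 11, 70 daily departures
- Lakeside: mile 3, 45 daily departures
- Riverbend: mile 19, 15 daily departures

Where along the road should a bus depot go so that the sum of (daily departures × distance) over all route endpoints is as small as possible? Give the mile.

x = 11

For a sum of weighted absolute distances on a line, the optimum is the weighted median (not the mean). Total weight W = 587; half-weight = 293.5.
Sort by position and accumulate weight:
  mile 3 (Lakeside, w=45) → cum 45
  mile 7 (Midtown, w=225) → cum 270
  mile 11 (Hillcrest, w=70) → cum 340  ≥ 293.5 → median here
  mile 16 (Westmoor, w=7) → cum 347
  mile 17 (Southcross, w=5) → cum 352
  mile 19 (Riverbend, w=15) → cum 367
  mile 21 (Northgate, w=70) → cum 437
  mile 23 (Eastvale, w=150) → cum 587
Optimal location: mile 11.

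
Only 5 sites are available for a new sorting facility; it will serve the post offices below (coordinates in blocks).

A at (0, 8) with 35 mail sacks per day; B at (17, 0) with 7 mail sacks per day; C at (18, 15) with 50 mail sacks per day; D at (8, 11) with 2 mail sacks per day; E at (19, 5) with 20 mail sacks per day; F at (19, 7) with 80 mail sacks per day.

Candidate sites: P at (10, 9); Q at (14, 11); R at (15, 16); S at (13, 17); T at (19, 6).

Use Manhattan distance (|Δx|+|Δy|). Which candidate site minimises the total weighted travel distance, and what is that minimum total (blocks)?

Total weighted distance at each candidate:
  P (10, 9): total = 2345
  Q (14, 11): total = 2045
  R (15, 16): total = 2495
  S (13, 17): total = 2929
  T (19, 6): total = 1423
Minimum is at T with total 1423 blocks.

T, total 1423 blocks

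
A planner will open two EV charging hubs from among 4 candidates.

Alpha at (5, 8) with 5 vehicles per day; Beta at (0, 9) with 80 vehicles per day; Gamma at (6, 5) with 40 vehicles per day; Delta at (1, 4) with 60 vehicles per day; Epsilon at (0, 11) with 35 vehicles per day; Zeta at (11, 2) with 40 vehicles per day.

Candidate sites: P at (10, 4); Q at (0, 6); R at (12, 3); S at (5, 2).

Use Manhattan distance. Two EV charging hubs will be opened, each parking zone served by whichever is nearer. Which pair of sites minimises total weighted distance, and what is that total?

{P, Q}, total 950

Evaluate every pair (each demand assigned to the nearer of the two):
  {P, Q}: total = 950
  {Q, R}: total = 990
  {Q, S}: total = 1025
  {R, S}: total = 2080
  {P, S}: total = 2120
  {P, R}: total = 2660
Best pair: {P, Q} with total 950.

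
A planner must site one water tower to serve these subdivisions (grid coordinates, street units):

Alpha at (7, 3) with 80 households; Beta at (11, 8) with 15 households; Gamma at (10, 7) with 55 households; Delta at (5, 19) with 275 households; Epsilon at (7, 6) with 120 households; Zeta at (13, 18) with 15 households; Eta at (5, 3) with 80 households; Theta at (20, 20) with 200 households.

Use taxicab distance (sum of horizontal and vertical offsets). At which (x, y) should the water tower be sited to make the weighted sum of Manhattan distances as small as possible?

Manhattan distance separates: Σwᵢ(|x−xᵢ|+|y−yᵢ|) = Σwᵢ|x−xᵢ| + Σwᵢ|y−yᵢ|, so x and y are optimised independently as 1-D weighted medians.
Total weight W = 840; half = 420.
x-coordinate, sorted with cumulative weight:
  x=5 (Delta, w=275) cum 275
  x=5 (Eta, w=80) cum 355
  x=7 (Alpha, w=80) cum 435  ← median
  x=7 (Epsilon, w=120) cum 555
  x=10 (Gamma, w=55) cum 610
  x=11 (Beta, w=15) cum 625
  x=13 (Zeta, w=15) cum 640
  x=20 (Theta, w=200) cum 840
⇒ x* = 7
y-coordinate, sorted with cumulative weight:
  y=3 (Alpha, w=80) cum 80
  y=3 (Eta, w=80) cum 160
  y=6 (Epsilon, w=120) cum 280
  y=7 (Gamma, w=55) cum 335
  y=8 (Beta, w=15) cum 350
  y=18 (Zeta, w=15) cum 365
  y=19 (Delta, w=275) cum 640  ← median
  y=20 (Theta, w=200) cum 840
⇒ y* = 19

(7, 19)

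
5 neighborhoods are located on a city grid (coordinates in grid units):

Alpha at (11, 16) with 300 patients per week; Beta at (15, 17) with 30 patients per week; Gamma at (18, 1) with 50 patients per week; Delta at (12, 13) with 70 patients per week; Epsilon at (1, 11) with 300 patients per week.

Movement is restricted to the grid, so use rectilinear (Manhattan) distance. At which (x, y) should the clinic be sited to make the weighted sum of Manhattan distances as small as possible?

Manhattan distance separates: Σwᵢ(|x−xᵢ|+|y−yᵢ|) = Σwᵢ|x−xᵢ| + Σwᵢ|y−yᵢ|, so x and y are optimised independently as 1-D weighted medians.
Total weight W = 750; half = 375.
x-coordinate, sorted with cumulative weight:
  x=1 (Epsilon, w=300) cum 300
  x=11 (Alpha, w=300) cum 600  ← median
  x=12 (Delta, w=70) cum 670
  x=15 (Beta, w=30) cum 700
  x=18 (Gamma, w=50) cum 750
⇒ x* = 11
y-coordinate, sorted with cumulative weight:
  y=1 (Gamma, w=50) cum 50
  y=11 (Epsilon, w=300) cum 350
  y=13 (Delta, w=70) cum 420  ← median
  y=16 (Alpha, w=300) cum 720
  y=17 (Beta, w=30) cum 750
⇒ y* = 13

(11, 13)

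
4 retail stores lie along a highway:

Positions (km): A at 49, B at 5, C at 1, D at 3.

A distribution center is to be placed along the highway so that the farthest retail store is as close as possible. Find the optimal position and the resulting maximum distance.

The 1-center on a line is the midpoint of the two extreme points: leftmost at 1, rightmost at 49.
Optimal location = (1 + 49)/2 = 25; maximum distance = (49 − 1)/2 = 24.

location 25, max distance 24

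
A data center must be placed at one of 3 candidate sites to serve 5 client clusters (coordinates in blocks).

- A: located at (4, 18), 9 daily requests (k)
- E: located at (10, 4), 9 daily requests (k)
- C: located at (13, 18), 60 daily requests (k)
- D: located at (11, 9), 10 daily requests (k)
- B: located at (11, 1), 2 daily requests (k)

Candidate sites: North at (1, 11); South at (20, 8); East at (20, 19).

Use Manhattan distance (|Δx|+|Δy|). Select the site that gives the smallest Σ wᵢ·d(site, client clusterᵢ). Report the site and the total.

Total weighted distance at each candidate:
  North (1, 11): total = 1534
  South (20, 8): total = 1512
  East (20, 19): total = 1102
Minimum is at East with total 1102 blocks.

East, total 1102 blocks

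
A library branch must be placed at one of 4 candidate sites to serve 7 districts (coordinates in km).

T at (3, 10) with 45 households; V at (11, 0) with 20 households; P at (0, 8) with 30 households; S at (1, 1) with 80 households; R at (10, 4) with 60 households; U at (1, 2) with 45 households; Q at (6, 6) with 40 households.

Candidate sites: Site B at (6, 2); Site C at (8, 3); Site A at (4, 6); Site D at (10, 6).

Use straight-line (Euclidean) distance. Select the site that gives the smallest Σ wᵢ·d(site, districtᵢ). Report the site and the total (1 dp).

Site A, total 1655.0 km

Total weighted distance at each candidate:
  Site B (6, 2): total = 1808.0
  Site C (8, 3): total = 1934.0
  Site A (4, 6): total = 1655.0
  Site D (10, 6): total = 2337.2
Minimum is at Site A with total 1655.0 km.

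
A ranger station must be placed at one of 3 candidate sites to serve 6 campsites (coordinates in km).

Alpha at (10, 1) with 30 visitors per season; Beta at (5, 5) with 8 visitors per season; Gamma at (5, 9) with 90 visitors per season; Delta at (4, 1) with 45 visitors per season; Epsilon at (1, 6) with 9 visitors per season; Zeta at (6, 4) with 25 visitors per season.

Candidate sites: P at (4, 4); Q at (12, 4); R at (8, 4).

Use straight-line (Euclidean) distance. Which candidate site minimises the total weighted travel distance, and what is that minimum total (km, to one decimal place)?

P, total 888.9 km

Total weighted distance at each candidate:
  P (4, 4): total = 888.9
  Q (12, 4): total = 1574.0
  R (8, 4): total = 998.8
Minimum is at P with total 888.9 km.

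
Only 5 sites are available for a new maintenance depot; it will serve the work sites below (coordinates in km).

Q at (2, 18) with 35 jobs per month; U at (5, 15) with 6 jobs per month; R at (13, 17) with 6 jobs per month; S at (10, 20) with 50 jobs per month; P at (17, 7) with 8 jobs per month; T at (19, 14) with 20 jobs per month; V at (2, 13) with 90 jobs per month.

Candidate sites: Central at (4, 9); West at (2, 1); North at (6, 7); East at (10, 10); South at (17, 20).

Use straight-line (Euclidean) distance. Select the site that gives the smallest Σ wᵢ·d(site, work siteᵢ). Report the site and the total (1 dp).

Total weighted distance at each candidate:
  Central (4, 9): total = 1881.9
  West (2, 1): total = 3465.4
  North (6, 7): total = 2243.6
  East (10, 10): total = 2011.0
  South (17, 20): total = 2707.9
Minimum is at Central with total 1881.9 km.

Central, total 1881.9 km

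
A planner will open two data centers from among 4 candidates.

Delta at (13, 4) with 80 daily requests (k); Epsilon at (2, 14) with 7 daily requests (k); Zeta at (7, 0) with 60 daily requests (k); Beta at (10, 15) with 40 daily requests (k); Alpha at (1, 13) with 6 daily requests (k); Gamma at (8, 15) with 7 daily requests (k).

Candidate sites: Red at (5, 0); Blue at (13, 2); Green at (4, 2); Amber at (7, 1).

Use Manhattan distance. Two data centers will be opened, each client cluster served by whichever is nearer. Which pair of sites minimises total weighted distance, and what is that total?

Evaluate every pair (each demand assigned to the nearer of the two):
  {Blue, Amber}: total = 1199
  {Red, Blue}: total = 1267
  {Blue, Green}: total = 1401
  {Green, Amber}: total = 1747
  {Red, Amber}: total = 1786
  {Red, Green}: total = 2061
Best pair: {Blue, Amber} with total 1199.

{Blue, Amber}, total 1199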